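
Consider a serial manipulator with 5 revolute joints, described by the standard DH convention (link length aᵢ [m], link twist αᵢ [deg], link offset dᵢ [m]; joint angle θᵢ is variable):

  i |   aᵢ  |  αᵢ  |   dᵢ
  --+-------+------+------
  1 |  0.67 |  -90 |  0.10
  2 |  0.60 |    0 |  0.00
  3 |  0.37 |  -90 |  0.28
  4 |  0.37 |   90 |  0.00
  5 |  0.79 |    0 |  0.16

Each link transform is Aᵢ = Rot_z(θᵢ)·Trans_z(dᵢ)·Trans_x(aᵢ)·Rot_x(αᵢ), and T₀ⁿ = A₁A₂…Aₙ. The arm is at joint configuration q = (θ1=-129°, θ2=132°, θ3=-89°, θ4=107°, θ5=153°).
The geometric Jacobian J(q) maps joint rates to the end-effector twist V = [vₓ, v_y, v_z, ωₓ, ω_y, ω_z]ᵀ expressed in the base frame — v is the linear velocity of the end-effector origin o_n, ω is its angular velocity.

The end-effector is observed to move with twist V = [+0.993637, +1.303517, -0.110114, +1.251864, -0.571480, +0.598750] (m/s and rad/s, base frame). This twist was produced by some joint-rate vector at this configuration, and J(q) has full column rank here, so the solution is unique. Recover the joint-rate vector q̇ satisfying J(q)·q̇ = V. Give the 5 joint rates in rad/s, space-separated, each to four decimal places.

o_n = [0.1287, -0.7191, -1.0315]
J₁: ẑ×o_n = [0.7191, 0.1287, -0.0000], ω = ẑ
J2: z=[0.7771, -0.6293, 0.0000] o=[-0.4216, -0.5207, 0.1000] → [0.7120, 0.8793, 0.1922, 0.7771, -0.6293, 0.0000]
J3: z=[0.7771, -0.6293, 0.0000] o=[-0.1690, -0.2087, -0.3459] → [0.4314, 0.5328, -0.2093, 0.7771, -0.6293, 0.0000]
J4: z=[0.4292, 0.5300, -0.7314] o=[-0.1217, -0.5952, -0.5982] → [-0.3202, 0.0028, -0.1859, 0.4292, 0.5300, -0.7314]
J5: z=[-0.6674, -0.3595, -0.6522] o=[-0.3469, -0.3110, -0.5244] → [-0.0838, -0.6485, 0.4433, -0.6674, -0.3595, -0.6522]
q̇ = J⁺·V = [0.2550, 0.8960, 0.2880, -0.0170, -0.5080]

0.2550 0.8960 0.2880 -0.0170 -0.5080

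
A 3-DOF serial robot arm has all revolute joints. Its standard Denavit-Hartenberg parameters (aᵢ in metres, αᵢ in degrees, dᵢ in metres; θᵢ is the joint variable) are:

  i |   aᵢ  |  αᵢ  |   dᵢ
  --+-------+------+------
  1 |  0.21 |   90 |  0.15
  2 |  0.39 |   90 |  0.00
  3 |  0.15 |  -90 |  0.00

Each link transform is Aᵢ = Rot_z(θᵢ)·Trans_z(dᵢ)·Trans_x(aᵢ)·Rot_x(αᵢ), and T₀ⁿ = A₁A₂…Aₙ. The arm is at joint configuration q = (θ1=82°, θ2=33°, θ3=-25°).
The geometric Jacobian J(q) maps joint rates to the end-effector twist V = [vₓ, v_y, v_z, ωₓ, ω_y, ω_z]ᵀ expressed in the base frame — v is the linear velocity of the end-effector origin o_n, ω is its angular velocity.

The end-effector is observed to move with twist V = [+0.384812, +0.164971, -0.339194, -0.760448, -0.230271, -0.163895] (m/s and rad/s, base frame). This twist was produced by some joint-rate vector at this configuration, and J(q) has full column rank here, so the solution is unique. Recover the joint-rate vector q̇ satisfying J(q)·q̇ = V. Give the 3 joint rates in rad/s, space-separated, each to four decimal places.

-0.6780 -0.7210 -0.6130

o_n = [0.0278, 0.6536, 0.4365]
J₁: ẑ×o_n = [-0.6536, 0.0278, 0.0000], ω = ẑ
J2: z=[0.9903, -0.1392, 0.0000] o=[0.0292, 0.2080, 0.1500] → [-0.0399, -0.2837, 0.4411, 0.9903, -0.1392, 0.0000]
J3: z=[0.0758, 0.5393, -0.8387] o=[0.0747, 0.5319, 0.3624] → [0.1420, 0.0337, 0.0345, 0.0758, 0.5393, -0.8387]
q̇ = J⁺·V = [-0.6780, -0.7210, -0.6130]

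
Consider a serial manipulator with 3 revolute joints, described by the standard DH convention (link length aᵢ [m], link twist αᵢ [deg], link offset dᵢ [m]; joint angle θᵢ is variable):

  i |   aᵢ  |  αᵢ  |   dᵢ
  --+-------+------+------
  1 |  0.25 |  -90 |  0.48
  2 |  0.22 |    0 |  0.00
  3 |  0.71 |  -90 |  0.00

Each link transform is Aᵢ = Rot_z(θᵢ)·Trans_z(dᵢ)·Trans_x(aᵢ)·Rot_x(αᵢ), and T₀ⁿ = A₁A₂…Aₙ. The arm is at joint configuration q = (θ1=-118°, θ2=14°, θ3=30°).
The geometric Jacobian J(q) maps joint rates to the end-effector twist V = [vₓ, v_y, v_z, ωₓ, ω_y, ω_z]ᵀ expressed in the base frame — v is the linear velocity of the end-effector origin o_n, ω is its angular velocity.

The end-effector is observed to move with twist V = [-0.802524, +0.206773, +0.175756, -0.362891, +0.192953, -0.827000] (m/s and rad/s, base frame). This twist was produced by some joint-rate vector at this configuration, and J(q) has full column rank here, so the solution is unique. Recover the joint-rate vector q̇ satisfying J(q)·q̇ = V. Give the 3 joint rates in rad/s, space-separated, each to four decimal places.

-0.8270 0.1600 -0.5710

o_n = [-0.4574, -0.8602, -0.0664]
J₁: ẑ×o_n = [0.8602, -0.4574, 0.0000], ω = ẑ
J2: z=[0.8829, -0.4695, 0.0000] o=[-0.1174, -0.2207, 0.4800] → [0.2565, 0.4825, -0.7242, 0.8829, -0.4695, 0.0000]
J3: z=[0.8829, -0.4695, 0.0000] o=[-0.2176, -0.4092, 0.4268] → [0.2315, 0.4355, -0.5107, 0.8829, -0.4695, 0.0000]
q̇ = J⁺·V = [-0.8270, 0.1600, -0.5710]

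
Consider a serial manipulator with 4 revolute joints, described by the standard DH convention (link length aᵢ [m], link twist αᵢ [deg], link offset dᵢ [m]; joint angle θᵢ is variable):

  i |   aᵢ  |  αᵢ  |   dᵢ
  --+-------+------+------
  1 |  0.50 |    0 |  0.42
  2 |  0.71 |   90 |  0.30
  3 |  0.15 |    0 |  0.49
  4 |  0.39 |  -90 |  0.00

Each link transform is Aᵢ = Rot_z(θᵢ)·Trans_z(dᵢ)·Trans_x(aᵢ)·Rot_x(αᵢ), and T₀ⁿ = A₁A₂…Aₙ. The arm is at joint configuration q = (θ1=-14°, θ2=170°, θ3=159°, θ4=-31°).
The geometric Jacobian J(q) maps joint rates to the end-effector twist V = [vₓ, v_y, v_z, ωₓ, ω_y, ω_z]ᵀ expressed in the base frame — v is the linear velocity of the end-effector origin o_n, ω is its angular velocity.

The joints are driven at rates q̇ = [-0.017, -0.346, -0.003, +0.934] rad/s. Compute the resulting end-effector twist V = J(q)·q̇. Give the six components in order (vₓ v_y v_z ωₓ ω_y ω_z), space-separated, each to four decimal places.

o_n = [0.3831, 0.4608, 1.0811]
J₁: ẑ×o_n = [-0.4608, 0.3831, 0.0000], ω = ẑ
J2: z=[0.0000, 0.0000, 1.0000] o=[0.4851, -0.1210, 0.4200] → [-0.5818, -0.1020, 0.0000, 0.0000, 0.0000, 1.0000]
J3: z=[0.4067, 0.9135, 0.0000] o=[-0.1635, 0.1678, 0.7200] → [0.3299, -0.1469, -0.3801, 0.4067, 0.9135, 0.0000]
J4: z=[0.4067, 0.9135, 0.0000] o=[0.1638, 0.5585, 0.7738] → [0.2808, -0.1250, -0.2401, 0.4067, 0.9135, 0.0000]
V = J·q̇ = [0.4704, -0.0875, -0.2231, 0.3787, 0.8505, -0.3630]

0.4704 -0.0875 -0.2231 0.3787 0.8505 -0.3630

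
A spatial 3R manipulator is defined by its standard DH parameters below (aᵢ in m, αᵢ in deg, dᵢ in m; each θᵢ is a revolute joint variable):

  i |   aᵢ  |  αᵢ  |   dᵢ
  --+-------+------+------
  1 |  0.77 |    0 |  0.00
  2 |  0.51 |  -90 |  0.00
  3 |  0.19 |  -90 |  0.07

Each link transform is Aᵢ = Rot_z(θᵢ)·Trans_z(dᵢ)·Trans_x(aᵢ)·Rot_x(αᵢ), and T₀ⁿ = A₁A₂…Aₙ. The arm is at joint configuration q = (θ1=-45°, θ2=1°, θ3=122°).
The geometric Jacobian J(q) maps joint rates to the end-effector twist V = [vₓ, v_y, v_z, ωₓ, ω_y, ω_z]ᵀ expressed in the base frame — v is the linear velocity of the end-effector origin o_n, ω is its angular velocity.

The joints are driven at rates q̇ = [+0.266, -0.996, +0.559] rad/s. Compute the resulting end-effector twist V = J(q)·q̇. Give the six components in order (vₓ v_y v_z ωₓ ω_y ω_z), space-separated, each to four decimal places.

o_n = [0.8875, -0.7785, -0.1611]
J₁: ẑ×o_n = [0.7785, 0.8875, -0.0000], ω = ẑ
J2: z=[0.0000, 0.0000, 1.0000] o=[0.5445, -0.5445, 0.0000] → [0.2340, 0.3431, -0.0000, 0.0000, 0.0000, 1.0000]
J3: z=[0.6947, 0.7193, 0.0000] o=[0.9113, -0.8987, 0.0000] → [-0.1159, 0.1119, 0.1007, 0.6947, 0.7193, 0.0000]
V = J·q̇ = [-0.0908, -0.0430, 0.0563, 0.3883, 0.4021, -0.7300]

-0.0908 -0.0430 0.0563 0.3883 0.4021 -0.7300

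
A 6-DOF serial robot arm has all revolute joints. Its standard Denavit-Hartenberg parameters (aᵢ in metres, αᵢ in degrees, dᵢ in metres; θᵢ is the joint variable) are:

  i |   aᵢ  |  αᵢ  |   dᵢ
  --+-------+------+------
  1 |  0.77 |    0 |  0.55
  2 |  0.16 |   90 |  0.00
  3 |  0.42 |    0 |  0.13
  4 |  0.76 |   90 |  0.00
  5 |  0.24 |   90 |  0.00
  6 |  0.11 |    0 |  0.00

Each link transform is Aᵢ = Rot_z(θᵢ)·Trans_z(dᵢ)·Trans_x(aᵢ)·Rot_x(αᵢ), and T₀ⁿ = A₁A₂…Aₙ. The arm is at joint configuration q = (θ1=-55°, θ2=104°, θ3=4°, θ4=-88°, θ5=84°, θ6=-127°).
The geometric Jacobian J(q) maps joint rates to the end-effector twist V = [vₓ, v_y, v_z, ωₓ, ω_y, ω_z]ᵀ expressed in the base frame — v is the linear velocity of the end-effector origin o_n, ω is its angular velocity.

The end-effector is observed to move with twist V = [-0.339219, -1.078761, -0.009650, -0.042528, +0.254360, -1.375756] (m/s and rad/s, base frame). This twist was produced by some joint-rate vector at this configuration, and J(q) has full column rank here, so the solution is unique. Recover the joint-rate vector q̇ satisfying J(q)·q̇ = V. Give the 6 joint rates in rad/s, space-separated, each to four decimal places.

o_n = [1.1607, -0.2651, -0.1854]
J₁: ẑ×o_n = [0.2651, 1.1607, -0.0000], ω = ẑ
J2: z=[0.0000, 0.0000, 1.0000] o=[0.4417, -0.6307, 0.5500] → [-0.3656, 0.7191, 0.0000, 0.0000, 0.0000, 1.0000]
J3: z=[0.7547, -0.6561, 0.0000] o=[0.5466, -0.5100, 0.5500] → [0.4825, 0.5550, 0.5877, 0.7547, -0.6561, 0.0000]
J4: z=[0.7547, -0.6561, 0.0000] o=[0.9196, -0.2791, 0.5793] → [0.5017, 0.5771, 0.1687, 0.7547, -0.6561, 0.0000]
J5: z=[-0.6525, -0.7506, -0.1045] o=[0.9717, -0.2191, -0.1765] → [0.0019, -0.0256, 0.1719, -0.6525, -0.7506, -0.1045]
J6: z=[-0.0107, 0.1470, -0.9891] o=[1.1536, -0.3737, -0.2015] → [0.1098, -0.0069, -0.0022, -0.0107, 0.1470, -0.9891]
q̇ = J⁺·V = [-0.9870, 0.2060, 0.0760, -0.2110, -0.1010, 0.6120]

-0.9870 0.2060 0.0760 -0.2110 -0.1010 0.6120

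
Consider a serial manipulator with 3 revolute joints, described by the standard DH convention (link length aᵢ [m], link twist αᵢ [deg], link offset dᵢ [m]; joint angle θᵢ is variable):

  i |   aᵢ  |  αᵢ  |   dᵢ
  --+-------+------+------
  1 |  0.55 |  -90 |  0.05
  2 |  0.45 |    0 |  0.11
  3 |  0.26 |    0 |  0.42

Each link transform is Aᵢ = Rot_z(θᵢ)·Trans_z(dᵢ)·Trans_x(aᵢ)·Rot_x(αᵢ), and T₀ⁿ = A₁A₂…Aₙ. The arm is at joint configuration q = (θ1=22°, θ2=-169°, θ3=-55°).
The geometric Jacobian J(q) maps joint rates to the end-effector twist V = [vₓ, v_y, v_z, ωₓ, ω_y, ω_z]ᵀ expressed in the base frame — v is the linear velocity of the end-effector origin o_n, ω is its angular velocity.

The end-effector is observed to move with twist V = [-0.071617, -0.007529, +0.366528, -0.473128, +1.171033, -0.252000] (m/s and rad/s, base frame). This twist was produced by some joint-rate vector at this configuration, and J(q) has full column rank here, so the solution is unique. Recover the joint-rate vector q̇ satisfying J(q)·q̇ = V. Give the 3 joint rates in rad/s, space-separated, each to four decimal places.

-0.2520 0.2950 0.9680

o_n = [-0.2716, 0.4619, -0.0447]
J₁: ẑ×o_n = [-0.4619, -0.2716, 0.0000], ω = ẑ
J2: z=[-0.3746, 0.9272, 0.0000] o=[0.5100, 0.2060, 0.0500] → [-0.0878, -0.0355, 0.6288, -0.3746, 0.9272, 0.0000]
J3: z=[-0.3746, 0.9272, 0.0000] o=[0.0592, 0.1425, 0.1359] → [-0.1675, -0.0677, 0.1870, -0.3746, 0.9272, 0.0000]
q̇ = J⁺·V = [-0.2520, 0.2950, 0.9680]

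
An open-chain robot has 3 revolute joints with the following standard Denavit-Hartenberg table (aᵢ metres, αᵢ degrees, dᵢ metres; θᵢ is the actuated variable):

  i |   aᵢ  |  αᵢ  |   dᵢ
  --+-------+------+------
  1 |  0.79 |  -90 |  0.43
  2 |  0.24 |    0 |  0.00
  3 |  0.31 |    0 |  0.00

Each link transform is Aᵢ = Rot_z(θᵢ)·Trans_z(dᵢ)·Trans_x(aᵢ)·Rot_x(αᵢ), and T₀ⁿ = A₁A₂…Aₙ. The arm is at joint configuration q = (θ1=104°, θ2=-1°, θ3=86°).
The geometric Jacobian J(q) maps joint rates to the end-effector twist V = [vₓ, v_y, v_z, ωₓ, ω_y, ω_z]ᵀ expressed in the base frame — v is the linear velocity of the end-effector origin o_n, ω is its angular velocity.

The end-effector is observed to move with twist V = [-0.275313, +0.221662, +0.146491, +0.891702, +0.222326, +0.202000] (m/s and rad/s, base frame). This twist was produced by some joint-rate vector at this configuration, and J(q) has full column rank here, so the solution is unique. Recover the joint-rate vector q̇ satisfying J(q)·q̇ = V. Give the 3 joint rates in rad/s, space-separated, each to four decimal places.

o_n = [-0.2557, 1.0256, 0.1254]
J₁: ẑ×o_n = [-1.0256, -0.2557, 0.0000], ω = ẑ
J2: z=[-0.9703, -0.2419, 0.0000] o=[-0.1911, 0.7665, 0.4300] → [0.0737, -0.2956, -0.2670, -0.9703, -0.2419, 0.0000]
J3: z=[-0.9703, -0.2419, 0.0000] o=[-0.2492, 0.9994, 0.4342] → [0.0747, -0.2996, -0.0270, -0.9703, -0.2419, 0.0000]
q̇ = J⁺·V = [0.2020, -0.5070, -0.4120]

0.2020 -0.5070 -0.4120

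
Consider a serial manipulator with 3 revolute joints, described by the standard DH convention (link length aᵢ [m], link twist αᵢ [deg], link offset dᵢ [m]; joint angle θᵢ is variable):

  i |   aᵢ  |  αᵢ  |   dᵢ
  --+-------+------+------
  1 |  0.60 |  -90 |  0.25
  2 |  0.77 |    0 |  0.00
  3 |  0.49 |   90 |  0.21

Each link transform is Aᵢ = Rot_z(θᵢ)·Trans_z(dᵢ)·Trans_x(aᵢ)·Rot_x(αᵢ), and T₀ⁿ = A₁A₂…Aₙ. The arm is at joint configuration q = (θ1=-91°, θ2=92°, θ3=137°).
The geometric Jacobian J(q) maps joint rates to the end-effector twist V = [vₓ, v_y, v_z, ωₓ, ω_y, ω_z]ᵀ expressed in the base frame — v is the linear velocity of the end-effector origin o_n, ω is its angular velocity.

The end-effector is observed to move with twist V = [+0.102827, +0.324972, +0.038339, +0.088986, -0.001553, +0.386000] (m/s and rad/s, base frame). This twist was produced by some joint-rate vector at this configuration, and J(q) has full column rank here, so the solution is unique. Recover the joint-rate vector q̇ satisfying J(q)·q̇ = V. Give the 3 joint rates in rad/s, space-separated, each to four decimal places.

0.3860 0.3620 -0.2730

o_n = [0.2056, -0.2553, -0.1497]
J₁: ẑ×o_n = [0.2553, 0.2056, -0.0000], ω = ẑ
J2: z=[0.9998, -0.0175, 0.0000] o=[-0.0105, -0.5999, 0.2500] → [0.0070, 0.3997, 0.3483, 0.9998, -0.0175, 0.0000]
J3: z=[0.9998, -0.0175, 0.0000] o=[-0.0100, -0.5730, -0.5195] → [-0.0065, -0.3698, 0.3215, 0.9998, -0.0175, 0.0000]
q̇ = J⁺·V = [0.3860, 0.3620, -0.2730]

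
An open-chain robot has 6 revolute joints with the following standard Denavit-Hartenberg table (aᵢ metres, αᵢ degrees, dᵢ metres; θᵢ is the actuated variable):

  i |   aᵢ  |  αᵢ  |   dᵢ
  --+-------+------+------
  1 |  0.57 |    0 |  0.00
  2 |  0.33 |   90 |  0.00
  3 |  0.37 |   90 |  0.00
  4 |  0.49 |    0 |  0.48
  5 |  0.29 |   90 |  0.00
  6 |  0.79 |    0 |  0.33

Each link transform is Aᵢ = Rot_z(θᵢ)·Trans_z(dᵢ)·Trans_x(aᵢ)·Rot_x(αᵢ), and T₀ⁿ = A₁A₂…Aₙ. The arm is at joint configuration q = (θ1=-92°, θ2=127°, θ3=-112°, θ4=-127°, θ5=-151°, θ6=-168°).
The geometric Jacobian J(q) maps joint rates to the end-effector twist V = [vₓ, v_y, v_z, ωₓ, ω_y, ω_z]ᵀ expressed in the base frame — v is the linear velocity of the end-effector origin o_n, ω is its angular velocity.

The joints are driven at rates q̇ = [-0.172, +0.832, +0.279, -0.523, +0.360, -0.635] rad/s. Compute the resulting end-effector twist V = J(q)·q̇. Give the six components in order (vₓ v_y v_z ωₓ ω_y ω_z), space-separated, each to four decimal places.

-0.7898 -0.5626 0.3496 0.5275 -0.0791 1.1820

o_n = [-0.6171, 0.1296, -0.1921]
J₁: ẑ×o_n = [-0.1296, -0.6171, 0.0000], ω = ẑ
J2: z=[0.0000, 0.0000, 1.0000] o=[-0.0199, -0.5697, 0.0000] → [-0.6992, -0.5972, 0.0000, 0.0000, 0.0000, 1.0000]
J3: z=[0.5736, -0.8192, 0.0000] o=[0.2504, -0.3804, 0.0000] → [0.1573, 0.1102, -0.4181, 0.5736, -0.8192, 0.0000]
J4: z=[-0.7595, -0.5318, 0.3746] o=[0.1369, -0.4599, -0.3431] → [-0.3011, -0.1678, -0.8486, -0.7595, -0.5318, 0.3746]
J5: z=[-0.7595, -0.5318, 0.3746] o=[-0.3616, -0.3312, 0.1102] → [-0.0119, -0.3252, -0.4858, -0.7595, -0.5318, 0.3746]
J6: z=[-0.3837, -0.0988, -0.9182] o=[-0.2093, -0.5751, 0.0727] → [0.6732, 0.2728, -0.3107, -0.3837, -0.0988, -0.9182]
V = J·q̇ = [-0.7898, -0.5626, 0.3496, 0.5275, -0.0791, 1.1820]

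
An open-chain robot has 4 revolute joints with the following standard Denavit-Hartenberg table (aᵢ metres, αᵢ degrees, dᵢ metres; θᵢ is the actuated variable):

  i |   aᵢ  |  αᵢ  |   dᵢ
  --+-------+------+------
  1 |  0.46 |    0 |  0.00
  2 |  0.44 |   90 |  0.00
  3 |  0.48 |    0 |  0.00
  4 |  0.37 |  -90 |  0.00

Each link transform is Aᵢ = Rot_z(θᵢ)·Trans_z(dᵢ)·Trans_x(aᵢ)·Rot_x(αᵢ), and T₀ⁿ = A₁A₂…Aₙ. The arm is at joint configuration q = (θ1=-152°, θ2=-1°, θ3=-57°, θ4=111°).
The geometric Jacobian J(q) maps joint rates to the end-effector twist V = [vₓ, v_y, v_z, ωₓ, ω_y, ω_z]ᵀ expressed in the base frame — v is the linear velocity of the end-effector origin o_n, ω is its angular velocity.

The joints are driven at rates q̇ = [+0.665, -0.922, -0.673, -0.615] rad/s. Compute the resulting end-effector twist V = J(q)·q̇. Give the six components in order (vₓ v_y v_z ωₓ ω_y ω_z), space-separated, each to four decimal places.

o_n = [-1.2249, -0.6331, -0.1032]
J₁: ẑ×o_n = [0.6331, -1.2249, 0.0000], ω = ẑ
J2: z=[0.0000, 0.0000, 1.0000] o=[-0.4062, -0.2160, 0.0000] → [0.4172, -0.8188, 0.0000, 0.0000, 0.0000, 1.0000]
J3: z=[-0.4540, 0.8910, 0.0000] o=[-0.7982, -0.4157, 0.0000] → [-0.0920, -0.0469, 0.4789, -0.4540, 0.8910, 0.0000]
J4: z=[-0.4540, 0.8910, 0.0000] o=[-1.0311, -0.5344, -0.4026] → [0.2667, 0.1359, 0.2175, -0.4540, 0.8910, 0.0000]
V = J·q̇ = [-0.0657, -0.1117, -0.4561, 0.5847, -1.1476, -0.2570]

-0.0657 -0.1117 -0.4561 0.5847 -1.1476 -0.2570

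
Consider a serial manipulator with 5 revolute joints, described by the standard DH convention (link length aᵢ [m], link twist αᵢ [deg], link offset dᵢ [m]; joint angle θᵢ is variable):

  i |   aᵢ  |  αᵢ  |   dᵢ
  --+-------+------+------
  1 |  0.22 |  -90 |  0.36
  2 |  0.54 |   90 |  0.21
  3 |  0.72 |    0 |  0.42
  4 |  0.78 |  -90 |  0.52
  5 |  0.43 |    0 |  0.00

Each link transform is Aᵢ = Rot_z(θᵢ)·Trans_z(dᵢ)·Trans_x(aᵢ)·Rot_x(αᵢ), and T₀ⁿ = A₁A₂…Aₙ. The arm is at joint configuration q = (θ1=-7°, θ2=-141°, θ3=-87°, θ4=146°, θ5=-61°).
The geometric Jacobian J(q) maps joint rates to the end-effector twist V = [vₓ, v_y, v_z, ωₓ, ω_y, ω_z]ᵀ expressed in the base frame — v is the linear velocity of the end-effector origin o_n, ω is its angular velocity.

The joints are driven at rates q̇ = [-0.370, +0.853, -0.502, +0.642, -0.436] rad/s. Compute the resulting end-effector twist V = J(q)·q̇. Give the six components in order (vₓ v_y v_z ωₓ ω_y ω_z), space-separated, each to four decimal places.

0.2704 0.4195 1.0013 -0.2991 0.6699 -0.2436

o_n = [-1.4008, 0.5128, 0.0211]
J₁: ẑ×o_n = [-0.5128, -1.4008, 0.0000], ω = ẑ
J2: z=[0.1219, 0.9925, 0.0000] o=[0.2184, -0.0268, 0.3600] → [-0.3363, 0.0413, 1.6728, 0.1219, 0.9925, 0.0000]
J3: z=[-0.6246, 0.0767, -0.7771] o=[-0.1726, 0.2328, 0.6998] → [0.1656, 0.5306, -0.0807, -0.6246, 0.0767, -0.7771]
J4: z=[-0.6246, 0.0767, -0.7771] o=[-0.5516, -0.4451, 0.3971] → [0.7156, 0.4251, -0.5332, -0.6246, 0.0767, -0.7771]
J5: z=[0.7239, 0.4300, -0.5394] o=[-1.1048, 0.2964, 0.2458] → [0.0201, 0.3223, 0.2839, 0.7239, 0.4300, -0.5394]
V = J·q̇ = [0.2704, 0.4195, 1.0013, -0.2991, 0.6699, -0.2436]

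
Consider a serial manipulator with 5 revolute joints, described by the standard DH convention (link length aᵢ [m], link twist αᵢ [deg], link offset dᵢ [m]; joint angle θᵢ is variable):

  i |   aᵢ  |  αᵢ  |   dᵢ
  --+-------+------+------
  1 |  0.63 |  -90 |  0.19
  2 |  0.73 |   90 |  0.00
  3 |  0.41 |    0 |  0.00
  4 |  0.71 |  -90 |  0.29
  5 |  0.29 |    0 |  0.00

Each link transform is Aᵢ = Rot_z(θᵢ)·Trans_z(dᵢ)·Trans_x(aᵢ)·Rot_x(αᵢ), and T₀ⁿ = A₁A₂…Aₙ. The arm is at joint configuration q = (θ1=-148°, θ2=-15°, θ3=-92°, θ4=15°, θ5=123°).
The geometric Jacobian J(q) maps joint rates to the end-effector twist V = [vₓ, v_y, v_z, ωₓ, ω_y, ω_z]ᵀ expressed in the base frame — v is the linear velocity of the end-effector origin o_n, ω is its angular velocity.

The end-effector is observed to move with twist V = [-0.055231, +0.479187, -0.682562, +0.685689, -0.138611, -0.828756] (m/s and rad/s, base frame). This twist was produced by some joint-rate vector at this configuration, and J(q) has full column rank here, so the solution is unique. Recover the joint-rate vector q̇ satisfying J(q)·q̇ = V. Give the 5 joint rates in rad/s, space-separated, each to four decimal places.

o_n = [-1.7142, 0.0463, 0.4526]
J₁: ẑ×o_n = [-0.0463, -1.7142, 0.0000], ω = ẑ
J2: z=[0.5299, -0.8480, 0.0000] o=[-0.5343, -0.3338, 0.1900] → [-0.2227, -0.1391, -0.7991, 0.5299, -0.8480, 0.0000]
J3: z=[0.2195, 0.1372, 0.9659] o=[-1.1323, -0.7075, 0.3789] → [-0.7180, -0.5783, 0.2453, 0.2195, 0.1372, 0.9659]
J4: z=[0.2195, 0.1372, 0.9659] o=[-1.3377, -0.3527, 0.3752] → [-0.3748, -0.3806, 0.1392, 0.2195, 0.1372, 0.9659]
J5: z=[-0.6790, -0.6895, 0.2522] o=[-1.7714, 0.1920, 0.6967] → [0.2051, -0.1513, 0.1384, -0.6790, -0.6895, 0.2522]
q̇ = J⁺·V = [-0.1460, 0.6350, -0.0640, -0.4640, -0.6850]

-0.1460 0.6350 -0.0640 -0.4640 -0.6850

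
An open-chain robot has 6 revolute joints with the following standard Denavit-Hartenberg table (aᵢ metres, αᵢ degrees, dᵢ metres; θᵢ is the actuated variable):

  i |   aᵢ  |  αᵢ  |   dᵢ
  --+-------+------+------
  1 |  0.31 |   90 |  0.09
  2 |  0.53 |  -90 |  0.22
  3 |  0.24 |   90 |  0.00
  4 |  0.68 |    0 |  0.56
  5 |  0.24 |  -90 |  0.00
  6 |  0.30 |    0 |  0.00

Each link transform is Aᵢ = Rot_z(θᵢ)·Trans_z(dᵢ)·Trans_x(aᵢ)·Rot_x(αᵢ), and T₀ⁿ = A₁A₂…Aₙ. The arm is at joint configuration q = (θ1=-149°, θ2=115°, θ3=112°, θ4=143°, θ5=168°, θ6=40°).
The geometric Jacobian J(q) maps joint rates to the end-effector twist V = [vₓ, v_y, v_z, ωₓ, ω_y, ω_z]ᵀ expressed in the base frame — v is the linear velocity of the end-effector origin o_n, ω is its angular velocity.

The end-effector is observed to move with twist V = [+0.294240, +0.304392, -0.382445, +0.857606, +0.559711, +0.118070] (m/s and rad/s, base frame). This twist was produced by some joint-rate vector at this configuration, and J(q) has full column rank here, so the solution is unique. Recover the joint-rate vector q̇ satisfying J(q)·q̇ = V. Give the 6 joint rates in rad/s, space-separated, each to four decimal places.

-0.0220 0.8290 0.4130 0.9970 -0.1820 0.6940

o_n = [0.0514, 0.1215, 0.8540]
J₁: ẑ×o_n = [-0.1215, 0.0514, 0.0000], ω = ẑ
J2: z=[-0.5150, 0.8572, 0.0000] o=[-0.2657, -0.1597, 0.0900] → [0.6549, 0.3935, -0.4166, -0.5150, 0.8572, 0.0000]
J3: z=[0.7769, 0.4668, -0.4226] o=[-0.1870, 0.1443, 0.5703] → [0.1228, -0.3211, -0.1290, 0.7769, 0.4668, -0.4226]
J4: z=[0.5288, -0.1193, 0.8403] o=[-0.1050, -0.0660, 0.4889] → [-0.2011, -0.0617, 0.1178, 0.5288, -0.1193, 0.8403]
J5: z=[0.5288, -0.1193, 0.8403] o=[0.3234, 0.5341, 0.9709] → [0.3607, -0.1668, -0.2506, 0.5288, -0.1193, 0.8403]
J6: z=[0.7676, -0.3551, -0.5335] o=[0.2365, 0.3116, 0.9940] → [-0.0517, 0.2062, -0.2117, 0.7676, -0.3551, -0.5335]
q̇ = J⁺·V = [-0.0220, 0.8290, 0.4130, 0.9970, -0.1820, 0.6940]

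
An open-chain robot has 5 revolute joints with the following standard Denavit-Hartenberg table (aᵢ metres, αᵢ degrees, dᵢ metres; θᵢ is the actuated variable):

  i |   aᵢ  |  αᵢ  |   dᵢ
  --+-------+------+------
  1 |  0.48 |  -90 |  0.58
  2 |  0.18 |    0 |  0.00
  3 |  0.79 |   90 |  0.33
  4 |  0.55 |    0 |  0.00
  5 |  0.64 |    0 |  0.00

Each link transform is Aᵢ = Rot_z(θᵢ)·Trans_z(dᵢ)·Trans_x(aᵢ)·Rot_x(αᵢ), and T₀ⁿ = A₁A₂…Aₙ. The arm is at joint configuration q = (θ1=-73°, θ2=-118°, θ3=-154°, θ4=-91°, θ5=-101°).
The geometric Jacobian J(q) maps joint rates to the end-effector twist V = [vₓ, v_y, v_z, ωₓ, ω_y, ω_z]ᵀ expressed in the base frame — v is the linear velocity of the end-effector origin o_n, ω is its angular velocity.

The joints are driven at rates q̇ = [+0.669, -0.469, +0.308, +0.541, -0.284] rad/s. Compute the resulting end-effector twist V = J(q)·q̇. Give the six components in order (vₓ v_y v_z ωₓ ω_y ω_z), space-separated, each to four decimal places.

0.1028 0.0130 -0.3019 -0.0789 -0.2927 0.6780

o_n = [0.0341, -0.4088, 0.5846]
J₁: ẑ×o_n = [0.4088, 0.0341, -0.0000], ω = ẑ
J2: z=[0.9563, 0.2924, 0.0000] o=[0.1403, -0.4590, 0.5800] → [0.0014, -0.0044, 0.0791, 0.9563, 0.2924, 0.0000]
J3: z=[0.9563, 0.2924, 0.0000] o=[0.1156, -0.3782, 0.7389] → [-0.0451, 0.1476, -0.0054, 0.9563, 0.2924, 0.0000]
J4: z=[0.2922, -0.9557, 0.0349] o=[0.4393, -0.3081, -0.0506] → [-0.6036, -0.1997, -0.4166, 0.2922, -0.9557, 0.0349]
J5: z=[0.2922, -0.9557, 0.0349] o=[-0.0867, -0.4686, -0.0410] → [-0.6000, -0.1786, 0.1330, 0.2922, -0.9557, 0.0349]
V = J·q̇ = [0.1028, 0.0130, -0.3019, -0.0789, -0.2927, 0.6780]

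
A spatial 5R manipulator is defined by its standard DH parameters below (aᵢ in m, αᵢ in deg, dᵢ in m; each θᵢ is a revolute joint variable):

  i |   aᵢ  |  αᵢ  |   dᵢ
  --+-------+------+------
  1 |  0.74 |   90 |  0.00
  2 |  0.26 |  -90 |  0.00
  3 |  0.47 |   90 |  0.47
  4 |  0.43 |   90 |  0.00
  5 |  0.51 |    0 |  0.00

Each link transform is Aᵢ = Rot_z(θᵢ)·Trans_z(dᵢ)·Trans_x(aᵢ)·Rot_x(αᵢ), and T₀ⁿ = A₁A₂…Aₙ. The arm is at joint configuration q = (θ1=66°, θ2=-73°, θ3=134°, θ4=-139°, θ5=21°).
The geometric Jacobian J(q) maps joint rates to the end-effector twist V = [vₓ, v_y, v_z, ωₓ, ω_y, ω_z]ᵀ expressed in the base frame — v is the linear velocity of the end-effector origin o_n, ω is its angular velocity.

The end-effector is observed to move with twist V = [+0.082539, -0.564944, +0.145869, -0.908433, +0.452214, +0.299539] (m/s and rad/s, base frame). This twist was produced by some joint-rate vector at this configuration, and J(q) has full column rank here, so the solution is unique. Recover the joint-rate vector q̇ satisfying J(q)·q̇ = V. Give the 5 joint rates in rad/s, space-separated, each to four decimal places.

o_n = [0.3413, 0.7006, -0.5528]
J₁: ẑ×o_n = [-0.7006, 0.3413, 0.0000], ω = ẑ
J2: z=[0.9135, -0.4067, 0.0000] o=[0.3010, 0.6760, 0.0000] → [0.2249, 0.5050, 0.0389, 0.9135, -0.4067, 0.0000]
J3: z=[0.3890, 0.8736, 0.2924] o=[0.3319, 0.7455, -0.2486] → [-0.2526, 0.1211, -0.0257, 0.3890, 0.8736, 0.2924]
J4: z=[-0.5491, 0.4747, -0.6879] o=[0.1670, 1.2064, 0.2010] → [-0.7058, -0.5338, 0.1950, -0.5491, 0.4747, -0.6879]
J5: z=[0.7789, 0.5891, -0.2152] o=[0.2974, 0.9252, -0.0971] → [-0.3168, 0.3455, -0.2008, 0.7789, 0.5891, -0.2152]
q̇ = J⁺·V = [-0.1810, -0.5670, 0.9090, -0.0110, -0.9630]

-0.1810 -0.5670 0.9090 -0.0110 -0.9630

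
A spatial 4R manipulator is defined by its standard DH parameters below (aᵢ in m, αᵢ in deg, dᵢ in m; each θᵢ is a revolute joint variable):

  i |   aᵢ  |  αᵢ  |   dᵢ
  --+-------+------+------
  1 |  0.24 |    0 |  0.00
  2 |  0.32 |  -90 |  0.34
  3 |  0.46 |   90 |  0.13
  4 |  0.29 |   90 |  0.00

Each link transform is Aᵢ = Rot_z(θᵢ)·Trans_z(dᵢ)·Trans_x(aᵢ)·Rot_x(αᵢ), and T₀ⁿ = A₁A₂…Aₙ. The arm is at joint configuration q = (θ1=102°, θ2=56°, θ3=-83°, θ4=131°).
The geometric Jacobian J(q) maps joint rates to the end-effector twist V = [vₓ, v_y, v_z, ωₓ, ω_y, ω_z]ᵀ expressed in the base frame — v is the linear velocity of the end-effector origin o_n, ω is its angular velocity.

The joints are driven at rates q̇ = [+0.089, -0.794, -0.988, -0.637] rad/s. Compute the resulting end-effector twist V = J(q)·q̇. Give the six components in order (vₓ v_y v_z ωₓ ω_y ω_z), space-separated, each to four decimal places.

0.0284 0.1133 0.1709 -0.2161 1.1529 -0.7826

o_n = [-0.5078, 0.0435, 0.6077]
J₁: ẑ×o_n = [-0.0435, -0.5078, 0.0000], ω = ẑ
J2: z=[0.0000, 0.0000, 1.0000] o=[-0.0499, 0.2348, 0.0000] → [0.1913, -0.4579, 0.0000, 0.0000, 0.0000, 1.0000]
J3: z=[-0.3746, -0.9272, 0.0000] o=[-0.3466, 0.3546, 0.3400] → [-0.2482, 0.1003, -0.0329, -0.3746, -0.9272, 0.0000]
J4: z=[0.9203, -0.3718, 0.1219] o=[-0.4473, 0.2551, 0.7966] → [0.0960, 0.1664, -0.2172, 0.9203, -0.3718, 0.1219]
V = J·q̇ = [0.0284, 0.1133, 0.1709, -0.2161, 1.1529, -0.7826]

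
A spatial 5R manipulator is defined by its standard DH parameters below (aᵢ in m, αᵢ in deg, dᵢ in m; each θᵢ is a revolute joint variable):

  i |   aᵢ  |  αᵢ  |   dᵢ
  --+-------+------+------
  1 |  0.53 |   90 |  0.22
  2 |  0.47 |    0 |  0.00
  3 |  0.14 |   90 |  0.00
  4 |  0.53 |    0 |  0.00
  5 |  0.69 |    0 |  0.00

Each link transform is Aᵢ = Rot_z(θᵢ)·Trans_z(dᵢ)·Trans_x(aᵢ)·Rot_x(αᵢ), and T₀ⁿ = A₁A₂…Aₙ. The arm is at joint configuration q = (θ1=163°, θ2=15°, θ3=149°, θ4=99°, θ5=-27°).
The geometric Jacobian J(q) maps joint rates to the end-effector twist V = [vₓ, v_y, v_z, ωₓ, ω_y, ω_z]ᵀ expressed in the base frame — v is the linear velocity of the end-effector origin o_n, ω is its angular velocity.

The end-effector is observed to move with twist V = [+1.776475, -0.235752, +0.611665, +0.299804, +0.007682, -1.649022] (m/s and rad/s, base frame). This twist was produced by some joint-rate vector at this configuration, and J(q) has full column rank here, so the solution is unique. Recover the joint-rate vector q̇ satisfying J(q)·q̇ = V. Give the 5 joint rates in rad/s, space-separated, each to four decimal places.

-0.6570 0.8440 -0.7490 -0.4610 -0.5710

o_n = [-0.3476, 1.3399, 0.4162]
J₁: ẑ×o_n = [-1.3399, -0.3476, 0.0000], ω = ẑ
J2: z=[0.2924, 0.9563, 0.0000] o=[-0.5068, 0.1550, 0.2200] → [0.1876, -0.0573, 0.1941, 0.2924, 0.9563, 0.0000]
J3: z=[0.2924, 0.9563, 0.0000] o=[-0.9410, 0.2877, 0.3416] → [0.0713, -0.0218, -0.2598, 0.2924, 0.9563, 0.0000]
J4: z=[-0.2636, 0.0806, 0.9613] o=[-0.8123, 0.2483, 0.3802] → [-1.0464, 0.4562, -0.3252, -0.2636, 0.0806, 0.9613]
J5: z=[-0.2636, 0.0806, 0.9613] o=[-0.7355, 0.7722, 0.3574] → [-0.5409, 0.3883, -0.1809, -0.2636, 0.0806, 0.9613]
q̇ = J⁺·V = [-0.6570, 0.8440, -0.7490, -0.4610, -0.5710]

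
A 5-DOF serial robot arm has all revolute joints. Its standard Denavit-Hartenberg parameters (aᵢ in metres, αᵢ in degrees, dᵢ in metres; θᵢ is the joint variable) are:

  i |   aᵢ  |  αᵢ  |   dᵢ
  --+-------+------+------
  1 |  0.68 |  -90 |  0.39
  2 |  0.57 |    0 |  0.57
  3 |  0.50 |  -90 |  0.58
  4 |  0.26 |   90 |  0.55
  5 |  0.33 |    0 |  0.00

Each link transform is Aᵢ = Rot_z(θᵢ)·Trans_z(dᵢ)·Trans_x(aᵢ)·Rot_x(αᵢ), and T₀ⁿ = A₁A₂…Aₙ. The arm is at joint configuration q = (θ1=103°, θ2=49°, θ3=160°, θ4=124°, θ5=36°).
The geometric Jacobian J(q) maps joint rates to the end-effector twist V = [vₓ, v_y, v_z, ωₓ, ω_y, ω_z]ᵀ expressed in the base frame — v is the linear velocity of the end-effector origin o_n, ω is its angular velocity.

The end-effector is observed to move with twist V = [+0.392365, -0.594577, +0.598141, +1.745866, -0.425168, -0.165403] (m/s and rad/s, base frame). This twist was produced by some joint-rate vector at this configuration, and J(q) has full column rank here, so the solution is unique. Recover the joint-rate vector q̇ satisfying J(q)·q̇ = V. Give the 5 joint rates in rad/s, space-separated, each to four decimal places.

-0.2400 -0.1950 -0.9100 -0.3260 0.8950

o_n = [-0.9727, 1.0430, 0.7100]
J₁: ẑ×o_n = [-1.0430, -0.9727, 0.0000], ω = ẑ
J2: z=[-0.9744, -0.2250, 0.0000] o=[-0.1530, 0.6626, 0.3900] → [-0.0720, 0.3118, -0.5551, -0.9744, -0.2250, 0.0000]
J3: z=[-0.9744, -0.2250, 0.0000] o=[-0.7925, 0.8987, -0.0402] → [-0.1688, 0.7310, -0.1811, -0.9744, -0.2250, 0.0000]
J4: z=[-0.1091, 0.4724, 0.8746] o=[-1.2592, 0.3421, 0.2022] → [-0.3731, 0.3060, -0.2118, -0.1091, 0.4724, 0.8746]
J5: z=[0.7080, -0.5807, 0.4019] o=[-1.1378, 0.7743, 0.6128] → [-0.1645, -0.0025, 0.2861, 0.7080, -0.5807, 0.4019]
q̇ = J⁺·V = [-0.2400, -0.1950, -0.9100, -0.3260, 0.8950]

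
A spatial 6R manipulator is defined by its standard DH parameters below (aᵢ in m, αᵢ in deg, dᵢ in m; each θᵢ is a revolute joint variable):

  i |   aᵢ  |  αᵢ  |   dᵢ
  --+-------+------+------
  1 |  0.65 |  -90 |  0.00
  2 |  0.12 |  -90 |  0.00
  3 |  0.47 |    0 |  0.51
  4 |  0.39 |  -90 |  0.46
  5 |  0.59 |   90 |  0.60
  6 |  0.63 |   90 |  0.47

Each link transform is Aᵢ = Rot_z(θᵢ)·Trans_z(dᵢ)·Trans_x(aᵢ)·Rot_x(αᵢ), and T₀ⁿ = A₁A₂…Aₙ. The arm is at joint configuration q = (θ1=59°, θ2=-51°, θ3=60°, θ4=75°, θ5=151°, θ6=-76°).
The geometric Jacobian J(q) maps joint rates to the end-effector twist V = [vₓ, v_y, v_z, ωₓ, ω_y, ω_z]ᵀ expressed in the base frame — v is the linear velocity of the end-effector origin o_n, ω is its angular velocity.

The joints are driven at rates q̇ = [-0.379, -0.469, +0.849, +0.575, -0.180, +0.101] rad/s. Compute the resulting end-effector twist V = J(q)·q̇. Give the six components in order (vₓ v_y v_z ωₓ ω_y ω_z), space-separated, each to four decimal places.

o_n = [0.8760, 0.6952, 0.1741]
J₁: ẑ×o_n = [-0.6952, 0.8760, 0.0000], ω = ẑ
J2: z=[-0.8572, 0.5150, 0.0000] o=[0.3348, 0.5572, 0.0000] → [0.0897, 0.1493, -0.3971, -0.8572, 0.5150, 0.0000]
J3: z=[0.4003, 0.6661, -0.6293] o=[0.3737, 0.6219, 0.0933] → [0.1000, -0.3485, -0.3052, 0.4003, 0.6661, -0.6293]
J4: z=[0.4003, 0.6661, -0.6293] o=[1.0029, 0.8788, -0.0451] → [0.0305, -0.0079, 0.0111, 0.4003, 0.6661, -0.6293]
J5: z=[-0.8353, -0.0172, -0.5495] o=[1.3340, 0.8944, -0.5489] → [-0.1219, 0.8556, 0.1584, -0.8353, -0.0172, -0.5495]
J6: z=[-0.1673, -0.9441, 0.2840] o=[0.5238, 1.0783, -0.4150] → [-0.4474, 0.1986, 0.3966, -0.1673, -0.9441, 0.2840]
V = J·q̇ = [0.3007, -0.8363, -0.0550, 1.1054, 0.6148, -1.1476]

0.3007 -0.8363 -0.0550 1.1054 0.6148 -1.1476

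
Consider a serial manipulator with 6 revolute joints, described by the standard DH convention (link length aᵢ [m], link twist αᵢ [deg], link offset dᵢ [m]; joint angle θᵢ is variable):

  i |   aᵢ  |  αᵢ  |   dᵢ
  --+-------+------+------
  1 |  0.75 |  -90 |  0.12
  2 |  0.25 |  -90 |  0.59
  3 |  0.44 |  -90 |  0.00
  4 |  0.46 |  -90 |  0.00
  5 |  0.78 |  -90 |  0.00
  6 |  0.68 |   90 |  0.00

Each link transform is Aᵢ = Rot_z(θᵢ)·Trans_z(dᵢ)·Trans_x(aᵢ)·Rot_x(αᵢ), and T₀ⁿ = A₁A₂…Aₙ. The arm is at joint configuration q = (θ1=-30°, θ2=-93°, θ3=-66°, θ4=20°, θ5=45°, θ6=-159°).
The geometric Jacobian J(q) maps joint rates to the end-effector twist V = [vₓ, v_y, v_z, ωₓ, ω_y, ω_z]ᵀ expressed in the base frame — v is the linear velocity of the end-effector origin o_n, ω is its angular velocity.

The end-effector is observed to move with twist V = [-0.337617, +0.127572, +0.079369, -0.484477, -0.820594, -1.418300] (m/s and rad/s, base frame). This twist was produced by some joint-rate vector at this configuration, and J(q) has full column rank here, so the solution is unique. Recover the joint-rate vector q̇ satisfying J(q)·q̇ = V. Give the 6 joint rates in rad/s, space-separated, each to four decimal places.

o_n = [0.9819, 1.0965, 0.6136]
J₁: ẑ×o_n = [-1.0965, 0.9819, 0.0000], ω = ẑ
J2: z=[0.5000, 0.8660, 0.0000] o=[0.6495, -0.3750, 0.1200] → [0.4274, -0.2468, 0.4479, 0.5000, 0.8660, 0.0000]
J3: z=[0.8648, -0.4993, 0.0523] o=[0.9332, 0.1425, 0.3697] → [-0.1717, -0.2084, 0.8494, 0.8648, -0.4993, 0.0523]
J4: z=[-0.2448, -0.3283, 0.9123] o=[1.1261, 0.4953, 0.5484] → [-0.5699, -0.1155, -0.1945, -0.2448, -0.3283, 0.9123]
J5: z=[-0.9626, 0.1950, -0.1881] o=[1.1795, 0.9204, 0.7157] → [0.0132, -0.0612, -0.1310, -0.9626, 0.1950, -0.1881]
J6: z=[0.0910, -0.4214, -0.9023] o=[1.3785, 1.6113, 0.4132] → [-0.5489, 0.3396, -0.2139, 0.0910, -0.4214, -0.9023]
q̇ = J⁺·V = [-0.1460, -0.6080, 0.6420, -0.4840, 0.9590, 0.7580]

-0.1460 -0.6080 0.6420 -0.4840 0.9590 0.7580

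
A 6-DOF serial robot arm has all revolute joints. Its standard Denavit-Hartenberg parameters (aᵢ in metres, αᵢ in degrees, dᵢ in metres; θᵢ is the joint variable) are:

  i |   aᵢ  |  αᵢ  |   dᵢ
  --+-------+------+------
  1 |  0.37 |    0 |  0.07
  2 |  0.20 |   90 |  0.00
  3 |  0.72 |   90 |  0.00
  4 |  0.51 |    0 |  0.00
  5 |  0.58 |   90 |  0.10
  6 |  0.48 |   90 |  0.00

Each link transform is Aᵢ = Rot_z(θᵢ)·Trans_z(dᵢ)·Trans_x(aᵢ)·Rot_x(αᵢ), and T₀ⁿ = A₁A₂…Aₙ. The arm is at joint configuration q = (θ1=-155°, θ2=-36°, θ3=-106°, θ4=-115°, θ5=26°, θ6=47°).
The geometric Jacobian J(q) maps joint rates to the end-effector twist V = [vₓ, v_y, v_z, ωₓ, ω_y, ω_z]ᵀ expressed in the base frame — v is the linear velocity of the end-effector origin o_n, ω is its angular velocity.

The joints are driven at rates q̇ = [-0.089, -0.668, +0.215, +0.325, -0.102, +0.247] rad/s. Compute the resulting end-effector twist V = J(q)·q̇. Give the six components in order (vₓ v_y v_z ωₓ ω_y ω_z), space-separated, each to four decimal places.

-0.9902 -0.0506 -0.4392 0.1838 0.1789 -0.4581

o_n = [-0.2266, -1.5726, -0.3058]
J₁: ẑ×o_n = [1.5726, -0.2266, 0.0000], ω = ẑ
J2: z=[0.0000, 0.0000, 1.0000] o=[-0.3353, -0.1564, 0.0700] → [1.4162, 0.1088, -0.0000, 0.0000, 0.0000, 1.0000]
J3: z=[0.1908, 0.9816, 0.0000] o=[-0.5317, -0.1182, 0.0700] → [-0.3689, 0.0717, -0.5770, 0.1908, 0.9816, 0.0000]
J4: z=[0.9436, -0.1834, 0.2756] o=[-0.3368, -0.1561, -0.6221] → [0.3324, -0.2681, -1.3164, 0.9436, -0.1834, 0.2756]
J5: z=[0.9436, -0.1834, 0.2756] o=[-0.4834, -0.5985, -0.4149] → [0.2485, -0.0322, -0.8721, 0.9436, -0.1834, 0.2756]
J6: z=[-0.2739, 0.0355, 0.9611] o=[-0.4969, -1.1866, -0.3971] → [0.3742, 0.2848, 0.0961, -0.2739, 0.0355, 0.9611]
V = J·q̇ = [-0.9902, -0.0506, -0.4392, 0.1838, 0.1789, -0.4581]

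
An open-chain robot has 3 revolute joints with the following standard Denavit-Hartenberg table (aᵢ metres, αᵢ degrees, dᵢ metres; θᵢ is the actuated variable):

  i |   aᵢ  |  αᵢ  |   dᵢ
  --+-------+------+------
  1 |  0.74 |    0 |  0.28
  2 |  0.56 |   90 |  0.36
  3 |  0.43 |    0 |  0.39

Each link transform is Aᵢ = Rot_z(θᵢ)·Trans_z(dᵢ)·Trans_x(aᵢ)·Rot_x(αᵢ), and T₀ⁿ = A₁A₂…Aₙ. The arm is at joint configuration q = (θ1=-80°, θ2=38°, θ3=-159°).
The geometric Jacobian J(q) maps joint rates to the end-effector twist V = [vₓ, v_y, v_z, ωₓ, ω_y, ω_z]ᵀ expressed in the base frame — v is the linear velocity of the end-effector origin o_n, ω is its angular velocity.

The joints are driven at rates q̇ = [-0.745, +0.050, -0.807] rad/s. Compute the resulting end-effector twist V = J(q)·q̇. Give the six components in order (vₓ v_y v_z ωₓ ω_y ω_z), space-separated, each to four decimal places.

o_n = [-0.0146, -1.1247, 0.4859]
J₁: ẑ×o_n = [1.1247, -0.0146, 0.0000], ω = ẑ
J2: z=[0.0000, 0.0000, 1.0000] o=[0.1285, -0.7288, 0.2800] → [0.3959, -0.1431, 0.0000, 0.0000, 0.0000, 1.0000]
J3: z=[-0.6691, -0.7431, 0.0000] o=[0.5447, -1.1035, 0.6400] → [0.1145, -0.1031, -0.4014, -0.6691, -0.7431, 0.0000]
V = J·q̇ = [-0.9105, 0.0870, 0.3240, 0.5400, 0.5997, -0.6950]

-0.9105 0.0870 0.3240 0.5400 0.5997 -0.6950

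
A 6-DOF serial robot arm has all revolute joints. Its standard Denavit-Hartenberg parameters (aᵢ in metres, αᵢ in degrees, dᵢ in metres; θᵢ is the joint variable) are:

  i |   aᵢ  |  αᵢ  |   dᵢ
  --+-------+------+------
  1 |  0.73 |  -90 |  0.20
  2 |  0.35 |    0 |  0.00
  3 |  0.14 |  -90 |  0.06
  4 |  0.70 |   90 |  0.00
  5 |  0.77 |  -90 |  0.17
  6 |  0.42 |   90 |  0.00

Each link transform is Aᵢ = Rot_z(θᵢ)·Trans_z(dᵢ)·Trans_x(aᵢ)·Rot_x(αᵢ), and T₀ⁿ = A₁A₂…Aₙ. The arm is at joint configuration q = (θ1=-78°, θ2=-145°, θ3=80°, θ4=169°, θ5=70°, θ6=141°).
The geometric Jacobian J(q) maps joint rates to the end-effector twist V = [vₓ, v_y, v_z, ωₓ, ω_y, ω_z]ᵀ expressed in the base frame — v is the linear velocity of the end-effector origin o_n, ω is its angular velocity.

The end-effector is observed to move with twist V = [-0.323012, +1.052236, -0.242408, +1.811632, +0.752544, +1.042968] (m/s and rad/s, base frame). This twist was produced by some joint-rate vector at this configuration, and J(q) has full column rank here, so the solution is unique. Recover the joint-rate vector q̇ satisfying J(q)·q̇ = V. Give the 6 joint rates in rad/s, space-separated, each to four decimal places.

0.8550 0.1080 0.8960 -0.4760 -0.9040 0.2070

o_n = [0.0983, -0.5100, -0.4226]
J₁: ẑ×o_n = [0.5100, 0.0983, -0.0000], ω = ẑ
J2: z=[0.9781, 0.2079, 0.0000] o=[0.1518, -0.7140, 0.2000] → [-0.1294, 0.6090, 0.2107, 0.9781, 0.2079, 0.0000]
J3: z=[0.9781, 0.2079, 0.0000] o=[0.0922, -0.4336, 0.4008] → [-0.1712, 0.8053, -0.0760, 0.9781, 0.2079, 0.0000]
J4: z=[0.1884, -0.8865, -0.4226] o=[0.1632, -0.4790, 0.5276] → [0.8293, 0.2065, -0.0634, 0.1884, -0.8865, -0.4226]
J5: z=[-0.9434, -0.2830, 0.1729] o=[-0.0279, -0.2227, -0.0951] → [0.1423, -0.2871, 0.3067, -0.9434, -0.2830, 0.1729]
J6: z=[0.3209, -0.6472, 0.6915] o=[-0.1238, -0.8159, -0.6058] → [-0.3301, 0.0947, 0.2418, 0.3209, -0.6472, 0.6915]
q̇ = J⁺·V = [0.8550, 0.1080, 0.8960, -0.4760, -0.9040, 0.2070]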